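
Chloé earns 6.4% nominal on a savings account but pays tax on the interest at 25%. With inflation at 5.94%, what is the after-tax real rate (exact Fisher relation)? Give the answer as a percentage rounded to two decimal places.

After-tax nominal return = 6.4% × (1 − 0.25) = 4.8000%.
1 + r = 1.04800 / 1.05940 = 0.989239
After-tax real rate = 0.989239 − 1 → -1.08%.

-1.08%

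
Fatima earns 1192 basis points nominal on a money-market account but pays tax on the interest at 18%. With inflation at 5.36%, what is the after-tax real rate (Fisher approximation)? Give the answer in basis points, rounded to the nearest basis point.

441 basis points

After-tax nominal return = 11.92% × (1 − 0.18) = 9.7744%.
r ≈ 9.7744% − 5.36% → 441 basis points.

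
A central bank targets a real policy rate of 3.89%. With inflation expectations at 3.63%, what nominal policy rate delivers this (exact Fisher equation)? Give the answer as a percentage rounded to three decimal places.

(1 + i) = (1 + r)(1 + π) = 1.03890 × 1.03630 = 1.07661207
i = 1.07661207 − 1, so the required nominal rate is 7.661%.

7.661%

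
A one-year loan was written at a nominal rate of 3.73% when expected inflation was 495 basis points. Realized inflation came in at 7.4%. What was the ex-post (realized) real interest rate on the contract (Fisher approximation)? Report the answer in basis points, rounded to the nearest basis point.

Ex-post: 3.73% − 7.4% = -3.670%
So the realized real rate is -367 basis points.

-367 basis points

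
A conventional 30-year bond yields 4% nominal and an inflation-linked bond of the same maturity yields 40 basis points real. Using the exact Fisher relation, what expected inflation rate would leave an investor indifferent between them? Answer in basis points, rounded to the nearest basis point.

359 basis points

(1 + π) = (1 + i)/(1 + r) = 1.04000 / 1.00400 = 1.035857
Break-even inflation = 1.035857 − 1 → 359 basis points.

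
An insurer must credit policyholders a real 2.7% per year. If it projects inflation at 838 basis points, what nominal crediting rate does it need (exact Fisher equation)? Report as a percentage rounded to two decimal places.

(1 + i) = (1 + r)(1 + π) = 1.02700 × 1.08380 = 1.1130626
i = 1.1130626 − 1, so the required nominal rate is 11.31%.

11.31%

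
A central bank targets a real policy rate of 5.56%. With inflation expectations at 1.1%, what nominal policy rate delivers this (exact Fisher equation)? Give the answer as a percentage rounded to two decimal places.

(1 + i) = (1 + r)(1 + π) = 1.05560 × 1.01100 = 1.0672116
i = 1.0672116 − 1, so the required nominal rate is 6.72%.

6.72%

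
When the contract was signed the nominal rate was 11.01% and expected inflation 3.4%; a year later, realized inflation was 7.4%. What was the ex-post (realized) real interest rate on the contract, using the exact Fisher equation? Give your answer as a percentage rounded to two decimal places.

Ex-post: (1 + 0.1101)/(1 + 0.0740) − 1 = 3.3613%
So the realized real rate is 3.36%.

3.36%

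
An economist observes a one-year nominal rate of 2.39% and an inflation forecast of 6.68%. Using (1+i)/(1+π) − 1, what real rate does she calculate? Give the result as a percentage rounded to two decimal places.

By the Fisher equation, 1 + r = (1 + i)/(1 + π).
1 + r = 1.02390 / 1.06680 = 0.959786
r = 0.959786 − 1 = -4.0214%, i.e. -4.02%.

-4.02%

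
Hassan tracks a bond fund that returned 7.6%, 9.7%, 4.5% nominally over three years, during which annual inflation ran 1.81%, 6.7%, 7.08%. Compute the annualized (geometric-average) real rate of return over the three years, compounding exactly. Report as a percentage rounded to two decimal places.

Nominal growth factor = 1.0760 × 1.0970 × 1.0450 = 1.23348874
Price-level growth factor = 1.0181 × 1.0670 × 1.0708 = 1.16322364
Real growth factor = 1.23348874 / 1.16322364 = 1.06040550
Annualized real rate = 1.06040550^(1/3) − 1 = 1.9743% → 1.97%.

1.97%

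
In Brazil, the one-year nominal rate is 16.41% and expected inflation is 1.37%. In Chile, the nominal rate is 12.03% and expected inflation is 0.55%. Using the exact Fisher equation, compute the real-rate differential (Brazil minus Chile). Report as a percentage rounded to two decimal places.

Brazil: (1 + 0.1641)/(1 + 0.0137) − 1 = 14.8367%
Chile: (1 + 0.1203)/(1 + 0.0055) − 1 = 11.4172%
Differential = 14.8367% − 11.4172% = 3.4195% → 3.42%.

3.42%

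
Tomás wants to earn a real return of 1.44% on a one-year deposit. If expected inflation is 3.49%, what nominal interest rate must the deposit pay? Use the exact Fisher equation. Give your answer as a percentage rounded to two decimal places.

4.98%

(1 + i) = (1 + r)(1 + π) = 1.01440 × 1.03490 = 1.04980256
i = 1.04980256 − 1, so the required nominal rate is 4.98%.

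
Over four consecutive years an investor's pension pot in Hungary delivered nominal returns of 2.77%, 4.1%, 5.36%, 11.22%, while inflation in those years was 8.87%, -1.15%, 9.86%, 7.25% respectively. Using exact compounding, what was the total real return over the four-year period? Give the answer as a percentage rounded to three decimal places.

Nominal growth factor = 1.0277 × 1.0410 × 1.0536 × 1.1122 = 1.253648
Price-level growth factor = 1.0887 × 0.9885 × 1.0986 × 1.0725 = 1.268007
Real growth factor = 1.253648 / 1.268007 = 0.988676
Total real return = 0.988676 − 1 → -1.132%.

-1.132%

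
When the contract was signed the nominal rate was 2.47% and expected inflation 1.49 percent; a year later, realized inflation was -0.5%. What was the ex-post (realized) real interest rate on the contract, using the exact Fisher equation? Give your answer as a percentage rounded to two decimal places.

2.98%

Ex-post: (1 + 0.0247)/(1 − 0.0050) − 1 = 2.9849%
So the realized real rate is 2.98%.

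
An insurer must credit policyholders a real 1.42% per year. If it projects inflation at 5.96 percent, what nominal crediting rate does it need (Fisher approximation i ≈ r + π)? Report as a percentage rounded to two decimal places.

7.38%

i ≈ r + π = 1.42% + 5.96% = 7.38%.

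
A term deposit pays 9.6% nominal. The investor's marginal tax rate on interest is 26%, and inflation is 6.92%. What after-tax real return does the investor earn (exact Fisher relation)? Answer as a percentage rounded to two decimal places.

After-tax nominal return = 9.6% × (1 − 0.26) = 7.1040%.
1 + r = 1.07104 / 1.06920 = 1.001721
After-tax real rate = 1.001721 − 1 → 0.17%.

0.17%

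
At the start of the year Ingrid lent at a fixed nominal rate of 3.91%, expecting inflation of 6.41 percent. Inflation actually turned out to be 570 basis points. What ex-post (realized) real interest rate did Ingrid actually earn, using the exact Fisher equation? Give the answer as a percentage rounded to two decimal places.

Ex-post: (1 + 0.0391)/(1 + 0.0570) − 1 = -1.6935%
So the realized real rate is -1.69%.

-1.69%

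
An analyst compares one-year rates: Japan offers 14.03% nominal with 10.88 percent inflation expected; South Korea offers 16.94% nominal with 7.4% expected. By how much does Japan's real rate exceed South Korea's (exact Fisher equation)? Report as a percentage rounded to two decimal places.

-6.04%

Japan: (1 + 0.1403)/(1 + 0.1088) − 1 = 2.8409%
South Korea: (1 + 0.1694)/(1 + 0.0740) − 1 = 8.8827%
Differential = 2.8409% − 8.8827% = -6.0418% → -6.04%.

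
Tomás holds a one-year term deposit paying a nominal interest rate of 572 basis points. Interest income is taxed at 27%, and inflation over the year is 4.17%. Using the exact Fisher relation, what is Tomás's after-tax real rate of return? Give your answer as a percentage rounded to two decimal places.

After-tax nominal return = 5.72% × (1 − 0.27) = 4.1756%.
1 + r = 1.041756 / 1.04170 = 1.000054
After-tax real rate = 1.000054 − 1 → 0.01%.

0.01%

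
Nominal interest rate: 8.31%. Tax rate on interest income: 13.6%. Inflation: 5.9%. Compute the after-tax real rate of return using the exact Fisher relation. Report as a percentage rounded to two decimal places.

1.21%

After-tax nominal return = 8.31% × (1 − 0.136) = 7.17984%.
1 + r = 1.0717984 / 1.05900 = 1.012085
After-tax real rate = 1.012085 − 1 → 1.21%.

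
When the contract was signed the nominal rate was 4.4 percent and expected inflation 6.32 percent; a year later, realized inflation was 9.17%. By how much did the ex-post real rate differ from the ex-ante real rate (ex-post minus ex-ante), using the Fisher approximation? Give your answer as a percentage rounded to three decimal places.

Ex-ante: 4.4% − 6.32% = -1.920%
Ex-post: 4.4% − 9.17% = -4.770%
Difference (ex-post − ex-ante) = -2.8500% → -2.850%.

-2.850%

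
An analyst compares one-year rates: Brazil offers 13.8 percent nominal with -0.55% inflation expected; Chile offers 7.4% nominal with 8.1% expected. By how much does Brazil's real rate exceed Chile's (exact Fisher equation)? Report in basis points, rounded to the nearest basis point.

1508 basis points

Brazil: (1 + 0.1380)/(1 − 0.0055) − 1 = 14.4294%
Chile: (1 + 0.0740)/(1 + 0.0810) − 1 = -0.6475%
Differential = 14.4294% − (-0.6475%) = 15.0769% → 1508 basis points.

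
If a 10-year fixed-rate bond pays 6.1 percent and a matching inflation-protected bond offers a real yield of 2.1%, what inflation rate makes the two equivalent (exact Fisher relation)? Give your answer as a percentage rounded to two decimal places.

3.92%

(1 + π) = (1 + i)/(1 + r) = 1.06100 / 1.02100 = 1.039177
Break-even inflation = 1.039177 − 1 → 3.92%.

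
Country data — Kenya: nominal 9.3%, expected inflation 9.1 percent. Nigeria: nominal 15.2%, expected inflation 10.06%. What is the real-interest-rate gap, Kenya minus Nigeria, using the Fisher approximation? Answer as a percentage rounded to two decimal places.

-4.94%

Kenya: 9.3% − 9.1% = 0.200%
Nigeria: 15.2% − 10.06% = 5.140%
Differential = -4.940% → -4.94%.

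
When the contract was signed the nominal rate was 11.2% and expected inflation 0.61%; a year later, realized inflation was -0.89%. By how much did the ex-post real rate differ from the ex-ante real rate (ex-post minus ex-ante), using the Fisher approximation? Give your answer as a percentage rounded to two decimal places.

Ex-ante: 11.2% − 0.61% = 10.590%
Ex-post: 11.2% − (-0.89%) = 12.090%
Difference (ex-post − ex-ante) = 1.5000% → 1.50%.

1.50%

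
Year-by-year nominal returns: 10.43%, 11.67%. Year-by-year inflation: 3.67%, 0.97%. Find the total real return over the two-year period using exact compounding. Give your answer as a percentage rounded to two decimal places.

Nominal growth factor = 1.1043 × 1.1167 = 1.233172
Price-level growth factor = 1.0367 × 1.0097 = 1.046756
Real growth factor = 1.233172 / 1.046756 = 1.178089
Total real return = 1.178089 − 1 → 17.81%.

17.81%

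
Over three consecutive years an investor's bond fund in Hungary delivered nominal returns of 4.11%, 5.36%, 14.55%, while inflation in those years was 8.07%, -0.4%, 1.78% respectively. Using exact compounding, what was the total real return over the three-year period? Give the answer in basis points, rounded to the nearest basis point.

1469 basis points

Compound the nominal returns: 1.0411 × 1.0536 × 1.1455 = 1.256502.
Compound inflation: 1.0807 × 0.9960 × 1.0178 = 1.095537.
Deflate: 1.256502 / 1.095537 = 1.146929.
Total real return = 1.146929 − 1 → 1469 basis points.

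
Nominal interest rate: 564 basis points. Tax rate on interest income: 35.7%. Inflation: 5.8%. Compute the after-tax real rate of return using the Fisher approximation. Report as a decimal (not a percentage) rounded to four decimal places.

After-tax nominal return = 5.64% × (1 − 0.357) = 3.62652%.
r ≈ 3.62652% − 5.8% → -0.0217.

-0.0217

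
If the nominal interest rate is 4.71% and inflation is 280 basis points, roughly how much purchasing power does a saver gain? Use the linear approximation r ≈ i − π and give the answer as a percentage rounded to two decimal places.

r ≈ i − π = 4.71% − 2.8% = 1.91%.

1.91%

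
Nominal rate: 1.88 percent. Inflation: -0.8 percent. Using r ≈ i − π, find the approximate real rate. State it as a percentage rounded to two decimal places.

r ≈ i − π = 1.88% − (-0.8%) = 2.68%.

2.68%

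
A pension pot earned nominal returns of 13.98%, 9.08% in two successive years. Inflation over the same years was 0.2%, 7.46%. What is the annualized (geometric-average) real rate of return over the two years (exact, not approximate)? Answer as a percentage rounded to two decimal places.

7.46%

Compound the nominal returns: 1.1398 × 1.0908 = 1.24329384.
Compound inflation: 1.0020 × 1.0746 = 1.07674920.
Deflate: 1.24329384 / 1.07674920 = 1.15467357.
Annualized real rate = 1.15467357^(1/2) − 1 = 7.4557% → 7.46%.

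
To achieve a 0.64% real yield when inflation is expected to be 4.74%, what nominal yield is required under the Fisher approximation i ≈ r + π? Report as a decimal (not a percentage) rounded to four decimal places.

i ≈ r + π = 0.64% + 4.74% = 0.0538.

0.0538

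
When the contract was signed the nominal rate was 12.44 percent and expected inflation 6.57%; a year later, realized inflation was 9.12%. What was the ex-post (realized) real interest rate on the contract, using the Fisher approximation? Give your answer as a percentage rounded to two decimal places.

Ex-post: 12.44% − 9.12% = 3.320%
So the realized real rate is 3.32%.

3.32%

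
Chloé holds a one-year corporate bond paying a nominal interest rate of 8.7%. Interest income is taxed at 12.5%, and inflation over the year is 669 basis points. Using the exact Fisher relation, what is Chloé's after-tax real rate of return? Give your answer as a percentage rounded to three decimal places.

0.865%

After-tax nominal return = 8.7% × (1 − 0.125) = 7.6125%.
1 + r = 1.076125 / 1.06690 = 1.008647
After-tax real rate = 1.008647 − 1 → 0.865%.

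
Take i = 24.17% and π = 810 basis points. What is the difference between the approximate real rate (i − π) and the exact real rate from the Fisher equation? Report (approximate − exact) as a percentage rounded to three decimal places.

1.204%

Approximate: r ≈ 24.170% − 8.100% = 16.0700%
Exact: (1 + 0.2417)/(1 + 0.0810) − 1 = 14.8659%
Error = 16.0700% − 14.8659% = 1.2041% → 1.204%.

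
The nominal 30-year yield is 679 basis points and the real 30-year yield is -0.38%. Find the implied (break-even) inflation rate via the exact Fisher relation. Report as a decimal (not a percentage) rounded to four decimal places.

0.0720

(1 + π) = (1 + i)/(1 + r) = 1.06790 / 0.99620 = 1.071973
Break-even inflation = 1.071973 − 1 → 0.0720.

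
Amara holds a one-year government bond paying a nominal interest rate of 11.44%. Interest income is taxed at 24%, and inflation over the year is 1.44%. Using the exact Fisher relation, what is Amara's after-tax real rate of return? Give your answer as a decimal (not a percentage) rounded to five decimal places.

0.07151

After-tax nominal return = 11.44% × (1 − 0.24) = 8.6944%.
1 + r = 1.086944 / 1.01440 = 1.071514
After-tax real rate = 1.071514 − 1 → 0.07151.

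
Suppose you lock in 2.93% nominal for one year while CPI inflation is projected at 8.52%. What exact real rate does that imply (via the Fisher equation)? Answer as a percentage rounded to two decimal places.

-5.15%

1 + r = 1.02930 / 1.08520 = 0.948489
r = 0.948489 − 1 = -5.1511%, i.e. -5.15%.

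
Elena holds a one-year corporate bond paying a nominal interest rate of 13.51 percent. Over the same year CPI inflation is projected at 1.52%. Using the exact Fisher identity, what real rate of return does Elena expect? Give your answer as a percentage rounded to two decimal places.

11.81%

1 + r = 1.13510 / 1.01520 = 1.118105
r = 1.118105 − 1 = 11.8105%, i.e. 11.81%.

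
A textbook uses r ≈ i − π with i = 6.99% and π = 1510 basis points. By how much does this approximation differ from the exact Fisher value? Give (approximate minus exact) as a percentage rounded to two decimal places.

-1.06%

Approximate: r ≈ 6.990% − 15.100% = -8.1100%
Exact: (1 + 0.0699)/(1 + 0.1510) − 1 = -7.0460%
Error = -8.1100% − (-7.0460%) = -1.0640% → -1.06%.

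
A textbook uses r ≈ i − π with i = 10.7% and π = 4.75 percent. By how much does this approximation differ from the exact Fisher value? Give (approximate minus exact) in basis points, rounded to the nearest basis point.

27 basis points

Approximate: r ≈ 10.700% − 4.750% = 5.9500%
Exact: (1 + 0.1070)/(1 + 0.0475) − 1 = 5.6802%
Error = 5.9500% − 5.6802% = 0.2698% → 27 basis points.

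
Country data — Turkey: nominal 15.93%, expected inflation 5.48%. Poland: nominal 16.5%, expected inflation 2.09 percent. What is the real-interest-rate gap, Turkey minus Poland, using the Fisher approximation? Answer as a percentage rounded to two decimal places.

-3.96%

Turkey: 15.93% − 5.48% = 10.450%
Poland: 16.5% − 2.09% = 14.410%
Differential = -3.960% → -3.96%.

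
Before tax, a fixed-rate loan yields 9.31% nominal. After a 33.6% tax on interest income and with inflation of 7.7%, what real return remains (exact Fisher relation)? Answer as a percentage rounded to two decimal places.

-1.41%

After-tax nominal return = 9.31% × (1 − 0.336) = 6.18184%.
1 + r = 1.0618184 / 1.07700 = 0.985904
After-tax real rate = 0.985904 − 1 → -1.41%.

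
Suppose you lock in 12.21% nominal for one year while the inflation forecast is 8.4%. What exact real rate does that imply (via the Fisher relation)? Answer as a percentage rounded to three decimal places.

By the Fisher relation, 1 + r = (1 + i)/(1 + π).
1 + r = 1.12210 / 1.08400 = 1.035148
r = 1.035148 − 1 = 3.5148%, i.e. 3.515%.

3.515%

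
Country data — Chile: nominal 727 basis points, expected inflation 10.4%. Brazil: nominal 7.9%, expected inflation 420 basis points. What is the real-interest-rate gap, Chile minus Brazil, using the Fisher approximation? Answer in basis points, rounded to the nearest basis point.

-683 basis points

Chile: 7.27% − 10.4% = -3.130%
Brazil: 7.9% − 4.2% = 3.700%
Differential = -6.830% → -683 basis points.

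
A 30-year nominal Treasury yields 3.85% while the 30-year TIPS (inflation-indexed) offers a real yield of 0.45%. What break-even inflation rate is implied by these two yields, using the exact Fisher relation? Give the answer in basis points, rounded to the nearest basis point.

(1 + π) = (1 + i)/(1 + r) = 1.03850 / 1.00450 = 1.033848
Break-even inflation = 1.033848 − 1 → 338 basis points.

338 basis points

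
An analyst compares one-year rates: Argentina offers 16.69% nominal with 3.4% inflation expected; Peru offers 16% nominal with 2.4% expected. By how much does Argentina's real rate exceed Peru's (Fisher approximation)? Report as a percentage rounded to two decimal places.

-0.31%

Argentina: 16.69% − 3.4% = 13.290%
Peru: 16% − 2.4% = 13.600%
Differential = -0.310% → -0.31%.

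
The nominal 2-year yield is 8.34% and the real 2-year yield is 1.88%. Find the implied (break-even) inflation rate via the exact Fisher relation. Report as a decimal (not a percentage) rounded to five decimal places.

(1 + π) = (1 + i)/(1 + r) = 1.08340 / 1.01880 = 1.063408
Break-even inflation = 1.063408 − 1 → 0.06341.

0.06341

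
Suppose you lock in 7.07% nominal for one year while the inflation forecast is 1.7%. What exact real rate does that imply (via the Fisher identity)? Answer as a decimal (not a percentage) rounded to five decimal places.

0.05280

1 + r = 1.07070 / 1.01700 = 1.052802
r = 1.052802 − 1 = 5.2802%, i.e. 0.05280.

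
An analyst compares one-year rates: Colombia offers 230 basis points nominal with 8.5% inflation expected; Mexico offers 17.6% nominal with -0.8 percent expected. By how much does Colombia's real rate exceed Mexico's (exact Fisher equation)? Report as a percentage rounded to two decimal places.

-24.26%

Colombia: (1 + 0.0230)/(1 + 0.0850) − 1 = -5.7143%
Mexico: (1 + 0.1760)/(1 − 0.0080) − 1 = 18.5484%
Differential = -5.7143% − 18.5484% = -24.2627% → -24.26%.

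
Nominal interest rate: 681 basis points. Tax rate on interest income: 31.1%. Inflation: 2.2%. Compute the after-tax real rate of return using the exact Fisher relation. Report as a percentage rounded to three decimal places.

After-tax nominal return = 6.81% × (1 − 0.311) = 4.69209%.
1 + r = 1.0469209 / 1.02200 = 1.024384
After-tax real rate = 1.024384 − 1 → 2.438%.

2.438%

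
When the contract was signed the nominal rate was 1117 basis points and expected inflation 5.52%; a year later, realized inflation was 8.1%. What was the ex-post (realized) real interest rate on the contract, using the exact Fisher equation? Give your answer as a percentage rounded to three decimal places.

Ex-post: (1 + 0.1117)/(1 + 0.0810) − 1 = 2.8400%
So the realized real rate is 2.840%.

2.840%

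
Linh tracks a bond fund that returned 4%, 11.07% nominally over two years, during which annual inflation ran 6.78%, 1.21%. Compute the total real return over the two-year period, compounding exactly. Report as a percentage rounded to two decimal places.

6.89%

Compound the nominal returns: 1.0400 × 1.1107 = 1.15512800.
Compound inflation: 1.0678 × 1.0121 = 1.08072038.
Deflate: 1.15512800 / 1.08072038 = 1.06885002.
Total real return = 1.06885002 − 1 → 6.89%.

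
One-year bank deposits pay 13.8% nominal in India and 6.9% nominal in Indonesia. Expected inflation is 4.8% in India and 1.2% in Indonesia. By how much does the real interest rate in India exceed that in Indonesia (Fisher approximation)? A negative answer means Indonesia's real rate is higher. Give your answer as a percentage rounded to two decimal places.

India: 13.8% − 4.8% = 9.000%
Indonesia: 6.9% − 1.2% = 5.700%
Differential = 3.300% → 3.30%.

3.30%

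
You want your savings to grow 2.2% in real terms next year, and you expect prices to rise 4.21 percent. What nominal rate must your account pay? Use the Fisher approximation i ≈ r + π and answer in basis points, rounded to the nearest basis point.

641 basis points

i ≈ r + π = 2.2% + 4.21% = 641 basis points.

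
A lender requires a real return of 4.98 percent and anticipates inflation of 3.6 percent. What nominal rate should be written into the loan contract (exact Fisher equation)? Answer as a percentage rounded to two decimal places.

8.76%

(1 + i) = (1 + r)(1 + π) = 1.04980 × 1.03600 = 1.0875928
i = 1.0875928 − 1, so the required nominal rate is 8.76%.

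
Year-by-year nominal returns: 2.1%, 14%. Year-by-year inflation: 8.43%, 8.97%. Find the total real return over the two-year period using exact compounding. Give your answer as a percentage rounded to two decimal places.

-1.49%

Compound the nominal returns: 1.0210 × 1.1400 = 1.163940.
Compound inflation: 1.0843 × 1.0897 = 1.181562.
Deflate: 1.163940 / 1.181562 = 0.985086.
Total real return = 0.985086 − 1 → -1.49%.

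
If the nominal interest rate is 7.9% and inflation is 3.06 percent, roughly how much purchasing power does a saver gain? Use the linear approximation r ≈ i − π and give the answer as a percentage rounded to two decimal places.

r ≈ i − π = 7.9% − 3.06% = 4.84%.

4.84%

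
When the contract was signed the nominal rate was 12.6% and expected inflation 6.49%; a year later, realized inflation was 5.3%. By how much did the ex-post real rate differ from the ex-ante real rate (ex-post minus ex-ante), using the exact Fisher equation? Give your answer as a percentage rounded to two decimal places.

1.19%

Ex-ante: (1 + 0.1260)/(1 + 0.0649) − 1 = 5.7376%
Ex-post: (1 + 0.1260)/(1 + 0.0530) − 1 = 6.9326%
Difference (ex-post − ex-ante) = 1.1949% → 1.19%.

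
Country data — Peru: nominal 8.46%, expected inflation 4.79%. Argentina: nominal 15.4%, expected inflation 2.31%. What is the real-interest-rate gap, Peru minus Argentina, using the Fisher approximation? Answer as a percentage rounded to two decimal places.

Peru: 8.46% − 4.79% = 3.670%
Argentina: 15.4% − 2.31% = 13.090%
Differential = -9.420% → -9.42%.

-9.42%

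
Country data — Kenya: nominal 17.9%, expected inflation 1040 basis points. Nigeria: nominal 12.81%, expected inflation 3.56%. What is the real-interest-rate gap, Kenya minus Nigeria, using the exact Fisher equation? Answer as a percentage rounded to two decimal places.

Kenya: (1 + 0.1790)/(1 + 0.1040) − 1 = 6.7935%
Nigeria: (1 + 0.1281)/(1 + 0.0356) − 1 = 8.9320%
Differential = 6.7935% − 8.9320% = -2.1385% → -2.14%.

-2.14%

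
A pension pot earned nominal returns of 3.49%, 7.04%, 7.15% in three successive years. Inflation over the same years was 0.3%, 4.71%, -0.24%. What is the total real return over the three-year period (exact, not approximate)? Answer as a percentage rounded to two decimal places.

13.29%

Compound the nominal returns: 1.0349 × 1.0704 × 1.0715 = 1.186962.
Compound inflation: 1.0030 × 1.0471 × 0.9976 = 1.047721.
Deflate: 1.186962 / 1.047721 = 1.132899.
Total real return = 1.132899 − 1 → 13.29%.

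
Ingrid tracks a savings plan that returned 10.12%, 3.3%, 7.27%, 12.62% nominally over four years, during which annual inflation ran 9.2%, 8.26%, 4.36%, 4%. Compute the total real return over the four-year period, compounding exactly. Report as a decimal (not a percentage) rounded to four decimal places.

Nominal growth factor = 1.1012 × 1.0330 × 1.0727 × 1.1262 = 1.374233
Price-level growth factor = 1.0920 × 1.0826 × 1.0436 × 1.0400 = 1.283093
Real growth factor = 1.374233 / 1.283093 = 1.071032
Total real return = 1.071032 − 1 → 0.0710.

0.0710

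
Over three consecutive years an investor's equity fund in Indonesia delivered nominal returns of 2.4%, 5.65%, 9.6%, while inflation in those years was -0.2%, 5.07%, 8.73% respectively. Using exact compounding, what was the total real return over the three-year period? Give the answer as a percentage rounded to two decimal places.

4.00%

Compound the nominal returns: 1.0240 × 1.0565 × 1.0960 = 1.185714.
Compound inflation: 0.9980 × 1.0507 × 1.0873 = 1.140141.
Deflate: 1.185714 / 1.140141 = 1.039971.
Total real return = 1.039971 − 1 → 4.00%.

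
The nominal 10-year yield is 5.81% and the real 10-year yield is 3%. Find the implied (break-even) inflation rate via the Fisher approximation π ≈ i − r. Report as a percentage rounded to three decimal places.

π ≈ i − r = 5.81% − 3% → 2.810%.

2.810%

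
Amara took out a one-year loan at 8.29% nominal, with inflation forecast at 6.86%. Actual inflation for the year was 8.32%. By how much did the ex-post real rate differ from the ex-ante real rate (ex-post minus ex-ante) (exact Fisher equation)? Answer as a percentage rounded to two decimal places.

-1.37%

Ex-ante: (1 + 0.0829)/(1 + 0.0686) − 1 = 1.3382%
Ex-post: (1 + 0.0829)/(1 + 0.0832) − 1 = -0.0277%
Difference (ex-post − ex-ante) = -1.3659% → -1.37%.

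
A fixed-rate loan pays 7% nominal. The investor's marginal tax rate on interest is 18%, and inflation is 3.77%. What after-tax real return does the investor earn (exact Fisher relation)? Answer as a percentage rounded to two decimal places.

1.90%

After-tax nominal return = 7% × (1 − 0.18) = 5.7400%.
1 + r = 1.05740 / 1.03770 = 1.018984
After-tax real rate = 1.018984 − 1 → 1.90%.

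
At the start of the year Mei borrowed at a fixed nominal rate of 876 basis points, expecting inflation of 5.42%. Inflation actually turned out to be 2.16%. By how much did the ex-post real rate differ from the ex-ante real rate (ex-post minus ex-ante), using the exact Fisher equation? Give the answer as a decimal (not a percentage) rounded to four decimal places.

0.0329

Ex-ante: (1 + 0.0876)/(1 + 0.0542) − 1 = 3.1683%
Ex-post: (1 + 0.0876)/(1 + 0.0216) − 1 = 6.4605%
Difference (ex-post − ex-ante) = 3.2922% → 0.0329.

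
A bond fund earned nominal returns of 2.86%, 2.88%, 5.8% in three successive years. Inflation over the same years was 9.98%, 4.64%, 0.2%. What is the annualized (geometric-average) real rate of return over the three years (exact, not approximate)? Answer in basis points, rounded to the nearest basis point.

Compound the nominal returns: 1.0286 × 1.0288 × 1.0580 = 1.11960065.
Compound inflation: 1.0998 × 1.0464 × 1.0020 = 1.15313238.
Deflate: 1.11960065 / 1.15313238 = 0.97092118.
Annualized real rate = 0.97092118^(1/3) − 1 = -0.9788% → -98 basis points.

-98 basis points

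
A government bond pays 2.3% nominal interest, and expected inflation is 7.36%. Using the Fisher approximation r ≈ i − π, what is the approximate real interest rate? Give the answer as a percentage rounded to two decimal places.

r ≈ i − π = 2.3% − 7.36% = -5.06%.

-5.06%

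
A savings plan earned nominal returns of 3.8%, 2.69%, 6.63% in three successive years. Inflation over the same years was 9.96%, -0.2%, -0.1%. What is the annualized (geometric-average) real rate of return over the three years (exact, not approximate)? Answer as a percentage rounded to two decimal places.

Nominal growth factor = 1.0380 × 1.0269 × 1.0663 = 1.13659284
Price-level growth factor = 1.0996 × 0.9980 × 0.9990 = 1.09630340
Real growth factor = 1.13659284 / 1.09630340 = 1.03675027
Annualized real rate = 1.03675027^(1/3) − 1 = 1.2103% → 1.21%.

1.21%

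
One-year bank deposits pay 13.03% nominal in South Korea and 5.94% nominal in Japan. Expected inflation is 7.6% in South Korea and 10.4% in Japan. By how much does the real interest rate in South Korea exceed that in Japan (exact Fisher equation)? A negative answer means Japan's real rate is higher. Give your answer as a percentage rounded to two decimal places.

9.09%

South Korea: (1 + 0.1303)/(1 + 0.0760) − 1 = 5.0465%
Japan: (1 + 0.0594)/(1 + 0.1040) − 1 = -4.0399%
Differential = 5.0465% − (-4.0399%) = 9.0863% → 9.09%.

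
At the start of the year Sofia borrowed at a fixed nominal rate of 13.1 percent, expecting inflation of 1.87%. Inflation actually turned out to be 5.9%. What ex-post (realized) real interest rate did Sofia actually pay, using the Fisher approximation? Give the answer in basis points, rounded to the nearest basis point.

720 basis points

Ex-post: 13.1% − 5.9% = 7.200%
So the realized real rate is 720 basis points.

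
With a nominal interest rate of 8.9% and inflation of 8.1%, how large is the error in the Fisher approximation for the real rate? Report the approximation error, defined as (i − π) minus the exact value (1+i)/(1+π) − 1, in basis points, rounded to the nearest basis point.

6 basis points

Approximate: r ≈ 8.900% − 8.100% = 0.8000%
Exact: (1 + 0.0890)/(1 + 0.0810) − 1 = 0.7401%
Error = 0.8000% − 0.7401% = 0.0599% → 6 basis points.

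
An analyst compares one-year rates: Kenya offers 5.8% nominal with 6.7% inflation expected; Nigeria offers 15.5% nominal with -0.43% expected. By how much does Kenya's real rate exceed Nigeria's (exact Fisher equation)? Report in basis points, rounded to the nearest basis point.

Kenya: (1 + 0.0580)/(1 + 0.0670) − 1 = -0.8435%
Nigeria: (1 + 0.1550)/(1 − 0.0043) − 1 = 15.9988%
Differential = -0.8435% − 15.9988% = -16.8423% → -1684 basis points.

-1684 basis points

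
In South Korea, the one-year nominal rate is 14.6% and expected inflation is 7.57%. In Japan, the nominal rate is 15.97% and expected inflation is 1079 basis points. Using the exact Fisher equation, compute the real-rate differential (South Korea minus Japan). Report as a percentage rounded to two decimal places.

South Korea: (1 + 0.1460)/(1 + 0.0757) − 1 = 6.5353%
Japan: (1 + 0.1597)/(1 + 0.1079) − 1 = 4.6755%
Differential = 6.5353% − 4.6755% = 1.8598% → 1.86%.

1.86%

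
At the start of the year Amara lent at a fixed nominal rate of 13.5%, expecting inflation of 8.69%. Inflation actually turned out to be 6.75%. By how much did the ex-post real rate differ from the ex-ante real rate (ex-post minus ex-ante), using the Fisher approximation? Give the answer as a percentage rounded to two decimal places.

Ex-ante: 13.5% − 8.69% = 4.810%
Ex-post: 13.5% − 6.75% = 6.750%
Difference (ex-post − ex-ante) = 1.9400% → 1.94%.

1.94%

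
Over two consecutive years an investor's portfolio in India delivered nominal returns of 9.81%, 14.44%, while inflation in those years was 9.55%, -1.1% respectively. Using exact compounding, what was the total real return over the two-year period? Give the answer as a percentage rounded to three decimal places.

Nominal growth factor = 1.0981 × 1.1444 = 1.2566656
Price-level growth factor = 1.0955 × 0.9890 = 1.0834495
Real growth factor = 1.2566656 / 1.0834495 = 1.1598747
Total real return = 1.1598747 − 1 → 15.987%.

15.987%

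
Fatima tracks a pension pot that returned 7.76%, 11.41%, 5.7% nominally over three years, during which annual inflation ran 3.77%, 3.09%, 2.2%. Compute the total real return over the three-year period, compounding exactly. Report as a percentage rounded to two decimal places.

16.07%

Nominal growth factor = 1.0776 × 1.1141 × 1.0570 = 1.268986
Price-level growth factor = 1.0377 × 1.0309 × 1.0220 = 1.093300
Real growth factor = 1.268986 / 1.093300 = 1.160693
Total real return = 1.160693 − 1 → 16.07%.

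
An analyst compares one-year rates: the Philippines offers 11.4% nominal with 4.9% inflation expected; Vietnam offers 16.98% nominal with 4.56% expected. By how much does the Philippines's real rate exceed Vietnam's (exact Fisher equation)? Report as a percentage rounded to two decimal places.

-5.68%

The Philippines: (1 + 0.1140)/(1 + 0.0490) − 1 = 6.1964%
Vietnam: (1 + 0.1698)/(1 + 0.0456) − 1 = 11.8783%
Differential = 6.1964% − 11.8783% = -5.6820% → -5.68%.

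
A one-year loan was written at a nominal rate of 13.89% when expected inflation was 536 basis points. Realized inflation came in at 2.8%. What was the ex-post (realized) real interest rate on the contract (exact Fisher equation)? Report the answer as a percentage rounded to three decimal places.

10.788%

Ex-post: (1 + 0.1389)/(1 + 0.0280) − 1 = 10.7879%
So the realized real rate is 10.788%.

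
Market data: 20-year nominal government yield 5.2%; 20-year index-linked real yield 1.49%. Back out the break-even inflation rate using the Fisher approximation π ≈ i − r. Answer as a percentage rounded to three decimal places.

π ≈ i − r = 5.2% − 1.49% → 3.710%.

3.710%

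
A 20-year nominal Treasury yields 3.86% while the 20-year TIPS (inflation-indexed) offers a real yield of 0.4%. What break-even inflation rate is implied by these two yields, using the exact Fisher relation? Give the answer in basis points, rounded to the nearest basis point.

345 basis points

(1 + π) = (1 + i)/(1 + r) = 1.03860 / 1.00400 = 1.034462
Break-even inflation = 1.034462 − 1 → 345 basis points.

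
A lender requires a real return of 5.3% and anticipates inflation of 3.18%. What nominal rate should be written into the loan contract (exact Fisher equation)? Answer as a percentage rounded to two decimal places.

(1 + i) = (1 + r)(1 + π) = 1.05300 × 1.03180 = 1.0864854
i = 1.0864854 − 1, so the required nominal rate is 8.65%.

8.65%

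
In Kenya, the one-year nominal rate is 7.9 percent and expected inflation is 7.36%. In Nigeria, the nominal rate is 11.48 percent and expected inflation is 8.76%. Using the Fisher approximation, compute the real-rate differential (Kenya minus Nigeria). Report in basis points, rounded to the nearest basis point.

Kenya: 7.9% − 7.36% = 0.540%
Nigeria: 11.48% − 8.76% = 2.720%
Differential = -2.180% → -218 basis points.

-218 basis points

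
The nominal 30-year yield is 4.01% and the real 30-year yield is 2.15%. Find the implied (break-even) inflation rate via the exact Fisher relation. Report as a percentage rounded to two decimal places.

1.82%

(1 + π) = (1 + i)/(1 + r) = 1.04010 / 1.02150 = 1.018209
Break-even inflation = 1.018209 − 1 → 1.82%.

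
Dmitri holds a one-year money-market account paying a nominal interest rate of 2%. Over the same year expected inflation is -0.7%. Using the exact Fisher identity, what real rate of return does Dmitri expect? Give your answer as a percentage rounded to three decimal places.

2.719%

1 + r = 1.02000 / 0.99300 = 1.027190
r = 1.027190 − 1 = 2.7190%, i.e. 2.719%.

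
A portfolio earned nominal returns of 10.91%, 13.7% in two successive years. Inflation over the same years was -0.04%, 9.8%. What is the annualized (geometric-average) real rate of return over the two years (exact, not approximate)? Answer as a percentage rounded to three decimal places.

Nominal growth factor = 1.1091 × 1.1370 = 1.26104670
Price-level growth factor = 0.9996 × 1.0980 = 1.09756080
Real growth factor = 1.26104670 / 1.09756080 = 1.14895384
Annualized real rate = 1.14895384^(1/2) − 1 = 7.1893% → 7.189%.

7.189%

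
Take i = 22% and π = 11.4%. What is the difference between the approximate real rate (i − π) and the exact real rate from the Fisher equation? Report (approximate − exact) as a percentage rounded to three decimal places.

Approximate: r ≈ 22.000% − 11.400% = 10.6000%
Exact: (1 + 0.2200)/(1 + 0.1140) − 1 = 9.5153%
Error = 10.6000% − 9.5153% = 1.0847% → 1.085%.

1.085%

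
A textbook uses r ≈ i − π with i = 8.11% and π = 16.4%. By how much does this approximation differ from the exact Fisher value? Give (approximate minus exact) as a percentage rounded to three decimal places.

-1.168%

Approximate: r ≈ 8.110% − 16.400% = -8.2900%
Exact: (1 + 0.0811)/(1 + 0.1640) − 1 = -7.1220%
Error = -8.2900% − (-7.1220%) = -1.1680% → -1.168%.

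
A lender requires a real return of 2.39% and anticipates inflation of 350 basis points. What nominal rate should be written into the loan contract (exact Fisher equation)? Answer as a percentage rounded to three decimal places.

5.974%

(1 + i) = (1 + r)(1 + π) = 1.02390 × 1.03500 = 1.0597365
i = 1.0597365 − 1, so the required nominal rate is 5.974%.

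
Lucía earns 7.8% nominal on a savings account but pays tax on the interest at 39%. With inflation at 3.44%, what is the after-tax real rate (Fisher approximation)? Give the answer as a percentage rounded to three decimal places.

After-tax nominal return = 7.8% × (1 − 0.39) = 4.7580%.
r ≈ 4.7580% − 3.44% → 1.318%.

1.318%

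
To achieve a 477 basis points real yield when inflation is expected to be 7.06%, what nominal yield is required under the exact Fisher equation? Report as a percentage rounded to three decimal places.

(1 + i) = (1 + r)(1 + π) = 1.04770 × 1.07060 = 1.12166762
i = 1.12166762 − 1, so the required nominal rate is 12.167%.

12.167%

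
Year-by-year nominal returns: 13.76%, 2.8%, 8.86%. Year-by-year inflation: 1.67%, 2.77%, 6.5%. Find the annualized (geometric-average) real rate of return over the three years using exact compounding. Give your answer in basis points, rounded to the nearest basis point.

Compound the nominal returns: 1.1376 × 1.0280 × 1.0886 = 1.27306632.
Compound inflation: 1.0167 × 1.0277 × 1.0650 = 1.11277866.
Deflate: 1.27306632 / 1.11277866 = 1.14404272.
Annualized real rate = 1.14404272^(1/3) − 1 = 4.5877% → 459 basis points.

459 basis points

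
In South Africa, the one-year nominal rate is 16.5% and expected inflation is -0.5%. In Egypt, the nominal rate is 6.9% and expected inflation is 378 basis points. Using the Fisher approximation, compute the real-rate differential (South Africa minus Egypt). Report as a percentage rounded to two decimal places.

South Africa: 16.5% − (-0.5%) = 17.000%
Egypt: 6.9% − 3.78% = 3.120%
Differential = 13.880% → 13.88%.

13.88%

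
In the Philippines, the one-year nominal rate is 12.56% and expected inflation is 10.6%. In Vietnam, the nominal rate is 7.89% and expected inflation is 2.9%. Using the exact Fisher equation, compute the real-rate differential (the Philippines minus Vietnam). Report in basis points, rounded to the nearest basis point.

The Philippines: (1 + 0.1256)/(1 + 0.1060) − 1 = 1.7722%
Vietnam: (1 + 0.0789)/(1 + 0.0290) − 1 = 4.8494%
Differential = 1.7722% − 4.8494% = -3.0772% → -308 basis points.

-308 basis points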